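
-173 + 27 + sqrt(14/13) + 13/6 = -863/6 + sqrt(182)/13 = -142.80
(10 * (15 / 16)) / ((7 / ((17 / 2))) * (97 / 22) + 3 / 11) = 2805 / 1168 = 2.40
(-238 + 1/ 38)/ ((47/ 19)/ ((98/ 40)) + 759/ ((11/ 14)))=-443107/ 1800572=-0.25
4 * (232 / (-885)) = -928 / 885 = -1.05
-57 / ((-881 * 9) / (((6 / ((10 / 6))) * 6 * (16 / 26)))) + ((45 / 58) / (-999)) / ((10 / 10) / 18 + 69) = 7297360833 / 76376563835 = 0.10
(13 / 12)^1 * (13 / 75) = 169 / 900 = 0.19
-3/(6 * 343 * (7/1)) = -1/4802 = -0.00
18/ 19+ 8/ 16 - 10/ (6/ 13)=-2305/ 114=-20.22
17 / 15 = 1.13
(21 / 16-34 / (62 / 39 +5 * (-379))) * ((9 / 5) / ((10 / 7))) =1.68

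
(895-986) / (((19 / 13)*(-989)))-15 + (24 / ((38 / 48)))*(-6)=-3698666 / 18791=-196.83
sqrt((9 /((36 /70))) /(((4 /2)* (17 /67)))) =sqrt(39865) /34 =5.87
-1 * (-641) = 641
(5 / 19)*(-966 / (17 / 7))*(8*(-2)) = 1674.80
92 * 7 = 644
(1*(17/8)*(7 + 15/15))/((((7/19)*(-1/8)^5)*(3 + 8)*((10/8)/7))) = -42336256/55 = -769750.11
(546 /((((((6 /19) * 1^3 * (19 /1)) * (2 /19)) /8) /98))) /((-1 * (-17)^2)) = -677768 /289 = -2345.22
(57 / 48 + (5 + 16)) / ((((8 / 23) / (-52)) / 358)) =-18999955 / 16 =-1187497.19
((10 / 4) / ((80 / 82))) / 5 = 41 / 80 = 0.51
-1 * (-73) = 73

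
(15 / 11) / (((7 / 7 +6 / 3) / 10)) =4.55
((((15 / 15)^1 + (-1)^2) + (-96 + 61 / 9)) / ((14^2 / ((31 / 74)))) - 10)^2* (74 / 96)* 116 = 51274574997725 / 5526372096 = 9278.16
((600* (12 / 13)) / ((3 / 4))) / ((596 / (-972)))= -2332800 / 1937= -1204.34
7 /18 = 0.39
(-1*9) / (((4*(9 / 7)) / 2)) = -7 / 2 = -3.50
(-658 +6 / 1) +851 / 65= -41529 / 65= -638.91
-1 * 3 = -3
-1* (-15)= 15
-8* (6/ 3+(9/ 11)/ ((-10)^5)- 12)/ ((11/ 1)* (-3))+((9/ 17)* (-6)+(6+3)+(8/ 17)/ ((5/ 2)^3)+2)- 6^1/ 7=2468848829/ 539962500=4.57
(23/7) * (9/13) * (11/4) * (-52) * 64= -145728/7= -20818.29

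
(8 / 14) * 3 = 12 / 7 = 1.71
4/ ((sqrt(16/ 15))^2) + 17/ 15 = 293/ 60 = 4.88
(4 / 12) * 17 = 17 / 3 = 5.67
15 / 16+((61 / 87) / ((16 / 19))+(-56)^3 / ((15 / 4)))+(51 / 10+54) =-8137991 / 174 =-46770.06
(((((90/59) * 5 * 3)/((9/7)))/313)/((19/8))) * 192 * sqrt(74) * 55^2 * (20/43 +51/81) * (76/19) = 2755934720000 * sqrt(74)/45262617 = 523775.43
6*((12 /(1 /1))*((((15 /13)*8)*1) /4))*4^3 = 138240 /13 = 10633.85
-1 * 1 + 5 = 4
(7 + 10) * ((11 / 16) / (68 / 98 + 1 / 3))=27489 / 2416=11.38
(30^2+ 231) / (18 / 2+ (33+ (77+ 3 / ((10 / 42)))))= 5655 / 658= 8.59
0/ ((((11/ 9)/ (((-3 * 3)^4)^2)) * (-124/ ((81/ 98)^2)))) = 0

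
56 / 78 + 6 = 262 / 39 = 6.72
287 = 287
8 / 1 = 8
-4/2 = -2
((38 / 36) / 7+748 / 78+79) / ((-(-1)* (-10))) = -145357 / 16380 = -8.87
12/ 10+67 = 341/ 5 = 68.20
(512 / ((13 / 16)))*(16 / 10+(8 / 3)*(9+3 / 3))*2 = 6946816 / 195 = 35624.70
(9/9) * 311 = 311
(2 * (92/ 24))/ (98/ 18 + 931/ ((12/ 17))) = 276/ 47677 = 0.01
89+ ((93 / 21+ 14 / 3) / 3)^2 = 389722 / 3969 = 98.19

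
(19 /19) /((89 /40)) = 40 /89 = 0.45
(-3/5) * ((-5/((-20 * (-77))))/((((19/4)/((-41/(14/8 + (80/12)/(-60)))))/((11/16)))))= -1107/156940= -0.01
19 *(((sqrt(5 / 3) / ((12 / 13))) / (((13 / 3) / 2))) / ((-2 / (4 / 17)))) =-19 *sqrt(15) / 51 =-1.44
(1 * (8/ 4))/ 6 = 1/ 3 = 0.33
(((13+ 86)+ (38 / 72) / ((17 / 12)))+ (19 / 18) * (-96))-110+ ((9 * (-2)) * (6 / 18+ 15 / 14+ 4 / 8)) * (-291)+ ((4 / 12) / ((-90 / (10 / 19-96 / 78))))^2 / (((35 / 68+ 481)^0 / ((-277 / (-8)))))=1160275168603883 / 117613150200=9865.18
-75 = -75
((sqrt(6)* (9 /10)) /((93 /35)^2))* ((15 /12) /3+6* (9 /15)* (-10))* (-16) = 177.77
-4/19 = -0.21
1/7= 0.14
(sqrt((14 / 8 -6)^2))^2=18.06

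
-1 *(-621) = 621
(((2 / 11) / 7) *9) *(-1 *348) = -6264 / 77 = -81.35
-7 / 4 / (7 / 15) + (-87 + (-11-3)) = -419 / 4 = -104.75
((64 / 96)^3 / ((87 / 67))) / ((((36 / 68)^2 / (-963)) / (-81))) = 16574728 / 261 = 63504.70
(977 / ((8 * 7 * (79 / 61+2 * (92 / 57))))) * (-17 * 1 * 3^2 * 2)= -519745437 / 440356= -1180.28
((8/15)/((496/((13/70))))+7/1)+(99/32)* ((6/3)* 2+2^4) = 8967551/130200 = 68.88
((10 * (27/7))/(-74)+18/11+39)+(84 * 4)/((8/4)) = 592920/2849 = 208.12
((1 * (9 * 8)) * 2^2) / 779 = 288 / 779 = 0.37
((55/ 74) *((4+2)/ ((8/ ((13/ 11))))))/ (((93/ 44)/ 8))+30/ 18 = 14315/ 3441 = 4.16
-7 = -7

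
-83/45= -1.84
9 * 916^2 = 7551504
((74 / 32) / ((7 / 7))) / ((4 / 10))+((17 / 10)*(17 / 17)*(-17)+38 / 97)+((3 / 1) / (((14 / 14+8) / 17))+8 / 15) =-256499 / 15520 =-16.53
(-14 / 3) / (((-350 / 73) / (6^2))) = 876 / 25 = 35.04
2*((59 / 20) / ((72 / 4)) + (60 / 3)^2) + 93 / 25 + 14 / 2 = 729943 / 900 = 811.05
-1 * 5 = -5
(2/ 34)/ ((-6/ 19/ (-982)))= 9329/ 51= 182.92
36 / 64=9 / 16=0.56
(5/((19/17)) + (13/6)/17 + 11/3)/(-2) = -5341/1292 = -4.13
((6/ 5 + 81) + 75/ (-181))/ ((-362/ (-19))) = 703152/ 163805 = 4.29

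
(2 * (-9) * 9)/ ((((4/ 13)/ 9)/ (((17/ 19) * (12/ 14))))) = -483327/ 133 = -3634.04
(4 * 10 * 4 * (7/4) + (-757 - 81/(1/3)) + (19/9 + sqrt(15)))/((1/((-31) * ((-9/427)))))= -28613/61 + 279 * sqrt(15)/427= -466.53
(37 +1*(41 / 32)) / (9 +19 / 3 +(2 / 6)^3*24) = 11025 / 4672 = 2.36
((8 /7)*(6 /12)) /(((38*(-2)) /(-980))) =140 /19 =7.37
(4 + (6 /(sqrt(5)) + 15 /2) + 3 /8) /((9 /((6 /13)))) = 4*sqrt(5) /65 + 95 /156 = 0.75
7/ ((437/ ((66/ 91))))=66/ 5681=0.01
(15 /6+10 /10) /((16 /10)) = 35 /16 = 2.19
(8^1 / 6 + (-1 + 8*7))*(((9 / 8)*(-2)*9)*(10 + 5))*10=-342225 / 2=-171112.50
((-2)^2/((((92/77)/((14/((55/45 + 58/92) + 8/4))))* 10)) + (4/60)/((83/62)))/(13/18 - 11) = -1371648/11132375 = -0.12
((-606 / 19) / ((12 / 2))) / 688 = -101 / 13072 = -0.01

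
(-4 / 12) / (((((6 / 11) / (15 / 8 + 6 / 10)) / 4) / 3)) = -363 / 20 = -18.15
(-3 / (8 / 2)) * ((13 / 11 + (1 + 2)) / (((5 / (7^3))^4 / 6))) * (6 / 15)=-166699429.85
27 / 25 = 1.08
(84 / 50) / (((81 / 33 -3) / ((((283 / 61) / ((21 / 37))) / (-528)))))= 10471 / 219600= 0.05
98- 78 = 20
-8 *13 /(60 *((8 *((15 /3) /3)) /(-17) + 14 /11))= -2431 /685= -3.55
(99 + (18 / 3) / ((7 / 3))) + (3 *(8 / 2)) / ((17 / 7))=12675 / 119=106.51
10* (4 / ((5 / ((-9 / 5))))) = -72 / 5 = -14.40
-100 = -100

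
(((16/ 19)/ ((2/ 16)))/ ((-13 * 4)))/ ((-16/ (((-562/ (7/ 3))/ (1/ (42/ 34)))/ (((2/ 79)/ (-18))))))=7192476/ 4199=1712.90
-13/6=-2.17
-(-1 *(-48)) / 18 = -8 / 3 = -2.67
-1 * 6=-6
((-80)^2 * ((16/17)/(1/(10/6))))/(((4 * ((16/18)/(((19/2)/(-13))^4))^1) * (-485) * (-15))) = 5212840/47097089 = 0.11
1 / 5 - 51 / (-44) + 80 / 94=22853 / 10340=2.21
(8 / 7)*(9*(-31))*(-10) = 3188.57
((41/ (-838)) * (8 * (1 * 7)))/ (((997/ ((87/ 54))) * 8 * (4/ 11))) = -91553/ 60154992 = -0.00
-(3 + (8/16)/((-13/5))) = -73/26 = -2.81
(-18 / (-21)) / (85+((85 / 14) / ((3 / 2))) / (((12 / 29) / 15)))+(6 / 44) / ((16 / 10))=304647 / 3425840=0.09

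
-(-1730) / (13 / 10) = 17300 / 13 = 1330.77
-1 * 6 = -6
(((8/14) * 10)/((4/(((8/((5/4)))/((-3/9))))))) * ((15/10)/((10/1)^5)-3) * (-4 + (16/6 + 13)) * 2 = 1199994/625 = 1919.99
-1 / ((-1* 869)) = 1 / 869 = 0.00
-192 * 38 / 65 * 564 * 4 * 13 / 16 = -1028736 / 5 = -205747.20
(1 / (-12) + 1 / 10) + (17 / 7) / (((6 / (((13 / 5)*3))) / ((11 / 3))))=1623 / 140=11.59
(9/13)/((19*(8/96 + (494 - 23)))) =108/1396291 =0.00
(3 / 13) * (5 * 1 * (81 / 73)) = 1215 / 949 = 1.28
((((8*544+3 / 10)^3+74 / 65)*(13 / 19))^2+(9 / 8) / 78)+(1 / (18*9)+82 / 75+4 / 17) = 20562548356414055890564413034005241 / 6462261000000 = 3181943340947395329678.64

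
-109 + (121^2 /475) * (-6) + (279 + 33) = 8579 /475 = 18.06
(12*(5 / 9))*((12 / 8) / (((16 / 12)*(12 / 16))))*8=80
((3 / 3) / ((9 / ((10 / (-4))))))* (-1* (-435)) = -725 / 6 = -120.83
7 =7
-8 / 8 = -1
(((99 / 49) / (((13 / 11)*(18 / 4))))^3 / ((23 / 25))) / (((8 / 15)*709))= 0.00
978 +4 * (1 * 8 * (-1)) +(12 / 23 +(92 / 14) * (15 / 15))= 153448 / 161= 953.09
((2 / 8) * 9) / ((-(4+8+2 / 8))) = -9 / 49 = -0.18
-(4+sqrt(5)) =-4 - sqrt(5) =-6.24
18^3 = 5832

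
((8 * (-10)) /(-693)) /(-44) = -20 /7623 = -0.00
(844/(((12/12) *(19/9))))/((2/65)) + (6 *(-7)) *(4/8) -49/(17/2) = 4188145/323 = 12966.39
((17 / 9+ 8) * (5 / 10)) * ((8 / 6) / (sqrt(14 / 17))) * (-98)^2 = 69770.02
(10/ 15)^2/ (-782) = -2/ 3519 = -0.00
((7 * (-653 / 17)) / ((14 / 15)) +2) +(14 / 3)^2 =-80879 / 306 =-264.31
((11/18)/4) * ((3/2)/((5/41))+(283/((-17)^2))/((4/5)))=859859/416160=2.07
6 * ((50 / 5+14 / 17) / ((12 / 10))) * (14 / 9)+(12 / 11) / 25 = 3543836 / 42075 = 84.23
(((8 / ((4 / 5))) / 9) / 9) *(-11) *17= -1870 / 81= -23.09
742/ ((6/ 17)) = 6307/ 3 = 2102.33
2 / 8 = 1 / 4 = 0.25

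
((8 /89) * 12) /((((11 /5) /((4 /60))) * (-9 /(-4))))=128 /8811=0.01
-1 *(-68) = 68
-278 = -278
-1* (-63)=63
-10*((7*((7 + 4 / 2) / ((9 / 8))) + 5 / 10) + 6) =-625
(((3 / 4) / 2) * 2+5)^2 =529 / 16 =33.06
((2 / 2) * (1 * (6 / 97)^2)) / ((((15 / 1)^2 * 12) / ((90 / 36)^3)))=0.00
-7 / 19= -0.37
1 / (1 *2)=0.50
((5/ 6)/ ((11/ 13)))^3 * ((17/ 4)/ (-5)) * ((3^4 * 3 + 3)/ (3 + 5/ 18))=-38282725/ 628232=-60.94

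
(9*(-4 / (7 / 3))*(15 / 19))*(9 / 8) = -3645 / 266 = -13.70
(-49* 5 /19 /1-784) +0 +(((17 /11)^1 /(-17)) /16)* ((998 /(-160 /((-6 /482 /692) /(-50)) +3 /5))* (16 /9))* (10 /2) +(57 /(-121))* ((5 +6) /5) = -16687299687436124 /20913208771785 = -797.93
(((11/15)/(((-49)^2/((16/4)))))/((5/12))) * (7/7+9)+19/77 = 36457/132055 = 0.28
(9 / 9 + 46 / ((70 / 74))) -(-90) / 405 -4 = 14443 / 315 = 45.85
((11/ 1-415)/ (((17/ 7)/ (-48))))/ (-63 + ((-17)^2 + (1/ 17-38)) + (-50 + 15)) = 67872/ 1301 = 52.17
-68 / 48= -17 / 12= -1.42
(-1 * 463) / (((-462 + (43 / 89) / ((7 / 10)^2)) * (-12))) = -2019143 / 24125784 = -0.08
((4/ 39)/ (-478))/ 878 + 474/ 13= 149197661/ 4091919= 36.46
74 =74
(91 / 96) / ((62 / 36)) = 273 / 496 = 0.55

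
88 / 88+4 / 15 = 19 / 15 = 1.27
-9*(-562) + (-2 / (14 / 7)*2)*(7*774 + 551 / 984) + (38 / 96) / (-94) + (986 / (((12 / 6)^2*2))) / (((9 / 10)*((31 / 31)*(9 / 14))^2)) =-244893118153 / 44953056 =-5447.75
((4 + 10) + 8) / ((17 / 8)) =176 / 17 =10.35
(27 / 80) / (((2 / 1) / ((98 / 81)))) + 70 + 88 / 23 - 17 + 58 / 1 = 634967 / 5520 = 115.03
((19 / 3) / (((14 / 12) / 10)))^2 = 144400 / 49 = 2946.94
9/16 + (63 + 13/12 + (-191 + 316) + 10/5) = 9199/48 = 191.65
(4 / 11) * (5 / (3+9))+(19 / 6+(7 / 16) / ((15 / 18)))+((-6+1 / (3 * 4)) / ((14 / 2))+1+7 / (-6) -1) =1.83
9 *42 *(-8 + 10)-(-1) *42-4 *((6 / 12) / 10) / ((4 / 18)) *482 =1821 / 5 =364.20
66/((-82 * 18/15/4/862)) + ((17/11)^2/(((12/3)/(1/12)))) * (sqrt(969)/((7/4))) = -94820/41 + 289 * sqrt(969)/10164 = -2311.80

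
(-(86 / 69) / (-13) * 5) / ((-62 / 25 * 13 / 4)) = -21500 / 361491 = -0.06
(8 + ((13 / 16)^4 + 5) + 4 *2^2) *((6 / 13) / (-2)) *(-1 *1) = 5787315 / 851968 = 6.79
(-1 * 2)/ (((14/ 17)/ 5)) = -85/ 7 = -12.14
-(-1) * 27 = 27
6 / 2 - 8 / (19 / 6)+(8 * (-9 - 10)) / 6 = -1417 / 57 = -24.86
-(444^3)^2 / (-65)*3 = 22983654016954368 / 65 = 353594677183913.35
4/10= 2/5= 0.40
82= 82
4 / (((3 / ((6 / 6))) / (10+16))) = 104 / 3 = 34.67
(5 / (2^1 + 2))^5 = 3125 / 1024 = 3.05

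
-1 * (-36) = 36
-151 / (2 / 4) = -302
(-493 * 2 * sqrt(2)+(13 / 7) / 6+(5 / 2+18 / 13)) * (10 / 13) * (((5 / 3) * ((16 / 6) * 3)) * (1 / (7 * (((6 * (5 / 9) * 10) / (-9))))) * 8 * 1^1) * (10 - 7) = -329760 / 8281+851904 * sqrt(2) / 91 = 13199.46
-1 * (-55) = 55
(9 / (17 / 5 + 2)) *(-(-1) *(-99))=-165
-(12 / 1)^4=-20736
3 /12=1 /4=0.25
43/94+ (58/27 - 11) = -21305/2538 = -8.39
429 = 429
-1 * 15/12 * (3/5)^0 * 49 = -245/4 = -61.25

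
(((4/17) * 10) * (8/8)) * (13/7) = 520/119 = 4.37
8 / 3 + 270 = 818 / 3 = 272.67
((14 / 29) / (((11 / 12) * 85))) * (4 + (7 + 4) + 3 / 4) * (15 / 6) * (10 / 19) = 13230 / 103037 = 0.13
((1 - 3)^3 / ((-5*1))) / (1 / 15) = 24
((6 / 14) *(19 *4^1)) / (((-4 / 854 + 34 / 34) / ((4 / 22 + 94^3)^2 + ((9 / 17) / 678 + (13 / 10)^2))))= 55755117782530964050083 / 2469685625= 22575795566098.00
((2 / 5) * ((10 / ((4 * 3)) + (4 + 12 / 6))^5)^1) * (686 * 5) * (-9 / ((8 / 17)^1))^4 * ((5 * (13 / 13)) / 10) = 1367391647305.61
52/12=13/3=4.33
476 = 476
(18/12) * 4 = 6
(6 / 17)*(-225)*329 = -444150 / 17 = -26126.47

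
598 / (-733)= -598 / 733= -0.82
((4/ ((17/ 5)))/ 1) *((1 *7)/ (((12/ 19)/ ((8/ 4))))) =26.08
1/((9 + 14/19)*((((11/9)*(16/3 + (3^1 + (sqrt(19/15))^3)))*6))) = 320625/185198024 -3249*sqrt(285)/185198024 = 0.00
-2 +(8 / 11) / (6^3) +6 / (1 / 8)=13663 / 297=46.00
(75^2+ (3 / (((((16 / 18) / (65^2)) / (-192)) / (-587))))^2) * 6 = 15496402609499793750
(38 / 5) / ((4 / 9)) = 171 / 10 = 17.10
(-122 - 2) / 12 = -31 / 3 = -10.33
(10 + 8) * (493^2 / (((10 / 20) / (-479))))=-4191136956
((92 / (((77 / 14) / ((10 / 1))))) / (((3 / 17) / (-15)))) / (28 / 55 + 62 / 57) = -22287000 / 2503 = -8904.12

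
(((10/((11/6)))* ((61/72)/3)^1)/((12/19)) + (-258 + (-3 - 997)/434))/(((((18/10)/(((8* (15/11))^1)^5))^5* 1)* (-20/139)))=2159725431965219363593440460800000000000000000000000000000/258624430868680444513848809137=8350817533792254182192852000.00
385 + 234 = 619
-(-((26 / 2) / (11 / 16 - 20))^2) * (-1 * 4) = -173056 / 95481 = -1.81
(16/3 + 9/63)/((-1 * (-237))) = 115/4977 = 0.02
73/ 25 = 2.92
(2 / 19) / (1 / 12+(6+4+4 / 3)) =24 / 2603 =0.01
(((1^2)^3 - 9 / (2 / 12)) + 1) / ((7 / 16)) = -832 / 7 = -118.86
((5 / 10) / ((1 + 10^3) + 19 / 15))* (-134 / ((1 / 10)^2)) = -50250 / 7517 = -6.68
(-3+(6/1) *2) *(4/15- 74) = -3318/5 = -663.60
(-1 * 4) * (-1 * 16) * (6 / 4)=96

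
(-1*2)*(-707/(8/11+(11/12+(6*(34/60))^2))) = 4666200/43573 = 107.09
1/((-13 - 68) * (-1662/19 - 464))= 19/848718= 0.00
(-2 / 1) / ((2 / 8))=-8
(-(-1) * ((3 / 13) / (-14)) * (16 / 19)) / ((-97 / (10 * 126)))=4320 / 23959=0.18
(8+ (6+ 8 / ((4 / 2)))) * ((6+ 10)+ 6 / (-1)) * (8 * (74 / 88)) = 13320 / 11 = 1210.91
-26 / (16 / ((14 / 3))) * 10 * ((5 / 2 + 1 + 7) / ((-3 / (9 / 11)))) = 9555 / 44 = 217.16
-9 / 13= -0.69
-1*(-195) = 195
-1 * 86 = -86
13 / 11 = 1.18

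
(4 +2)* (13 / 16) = 39 / 8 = 4.88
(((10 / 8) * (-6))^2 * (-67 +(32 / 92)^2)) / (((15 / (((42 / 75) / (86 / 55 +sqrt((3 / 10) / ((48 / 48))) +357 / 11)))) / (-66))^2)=-12797790961946044824 / 647926318807077025 +75221387277032304 * sqrt(30) / 647926318807077025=-19.12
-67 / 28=-2.39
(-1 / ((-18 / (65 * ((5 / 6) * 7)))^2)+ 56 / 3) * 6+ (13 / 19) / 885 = -27789004261 / 10896120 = -2550.36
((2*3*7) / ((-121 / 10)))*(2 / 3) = -280 / 121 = -2.31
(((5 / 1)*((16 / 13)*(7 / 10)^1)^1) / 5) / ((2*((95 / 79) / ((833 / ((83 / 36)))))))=66333456 / 512525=129.42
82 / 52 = 41 / 26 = 1.58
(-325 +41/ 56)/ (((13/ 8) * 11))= -18159/ 1001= -18.14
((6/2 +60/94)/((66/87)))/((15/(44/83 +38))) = 2643147/214555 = 12.32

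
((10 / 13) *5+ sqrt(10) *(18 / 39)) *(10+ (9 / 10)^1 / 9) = 303 *sqrt(10) / 65+ 505 / 13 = 53.59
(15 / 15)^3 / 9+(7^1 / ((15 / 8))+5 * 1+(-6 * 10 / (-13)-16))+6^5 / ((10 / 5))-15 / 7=15902183 / 4095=3883.32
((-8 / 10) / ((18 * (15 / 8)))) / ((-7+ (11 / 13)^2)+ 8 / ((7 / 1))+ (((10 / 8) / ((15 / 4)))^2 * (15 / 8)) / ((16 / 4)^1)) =605696 / 130040325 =0.00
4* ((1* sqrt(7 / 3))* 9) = 12* sqrt(21) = 54.99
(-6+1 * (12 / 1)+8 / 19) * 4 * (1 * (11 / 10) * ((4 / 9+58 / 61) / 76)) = 8426 / 16245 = 0.52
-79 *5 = -395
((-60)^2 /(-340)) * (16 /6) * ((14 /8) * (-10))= 8400 /17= 494.12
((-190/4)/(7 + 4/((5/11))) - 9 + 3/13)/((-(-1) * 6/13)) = -25.51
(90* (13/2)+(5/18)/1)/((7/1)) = 1505/18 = 83.61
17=17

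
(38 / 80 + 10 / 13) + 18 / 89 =66943 / 46280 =1.45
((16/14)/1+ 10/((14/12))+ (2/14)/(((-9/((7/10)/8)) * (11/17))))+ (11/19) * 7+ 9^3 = 782398699/1053360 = 742.76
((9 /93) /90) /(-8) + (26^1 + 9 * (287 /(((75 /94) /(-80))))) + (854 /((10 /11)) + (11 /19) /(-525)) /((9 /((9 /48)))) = -3843442564211 /14842800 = -258943.23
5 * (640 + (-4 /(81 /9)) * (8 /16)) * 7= 201530 /9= 22392.22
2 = 2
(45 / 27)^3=125 / 27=4.63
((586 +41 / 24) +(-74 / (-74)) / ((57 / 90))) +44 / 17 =4588219 / 7752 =591.88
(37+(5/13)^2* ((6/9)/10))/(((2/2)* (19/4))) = 75056/9633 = 7.79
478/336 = 239/168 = 1.42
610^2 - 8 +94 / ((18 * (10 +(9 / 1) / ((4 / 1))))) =372092.43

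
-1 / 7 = -0.14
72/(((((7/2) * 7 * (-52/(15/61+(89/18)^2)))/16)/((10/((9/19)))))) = -1483644640/3147417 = -471.38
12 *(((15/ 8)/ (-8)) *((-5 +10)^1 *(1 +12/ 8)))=-1125/ 32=-35.16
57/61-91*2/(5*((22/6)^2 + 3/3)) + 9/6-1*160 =-488261/3050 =-160.09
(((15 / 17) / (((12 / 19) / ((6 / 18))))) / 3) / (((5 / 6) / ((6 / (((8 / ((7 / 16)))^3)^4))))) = 262984456819 / 328827822935179135520079872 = 0.00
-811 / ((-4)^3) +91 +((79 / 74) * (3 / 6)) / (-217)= 53271151 / 513856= 103.67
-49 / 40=-1.22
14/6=2.33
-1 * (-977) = 977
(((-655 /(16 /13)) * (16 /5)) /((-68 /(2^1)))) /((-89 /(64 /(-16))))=3406 /1513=2.25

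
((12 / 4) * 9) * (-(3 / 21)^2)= -27 / 49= -0.55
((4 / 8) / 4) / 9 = 1 / 72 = 0.01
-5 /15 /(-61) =1 /183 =0.01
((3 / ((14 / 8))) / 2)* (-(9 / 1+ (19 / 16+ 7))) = -825 / 56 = -14.73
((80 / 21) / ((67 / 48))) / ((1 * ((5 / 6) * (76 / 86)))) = 33024 / 8911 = 3.71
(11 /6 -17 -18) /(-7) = 4.74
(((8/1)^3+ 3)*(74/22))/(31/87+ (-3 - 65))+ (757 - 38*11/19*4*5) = 3772642/12947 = 291.39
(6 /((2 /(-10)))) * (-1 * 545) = 16350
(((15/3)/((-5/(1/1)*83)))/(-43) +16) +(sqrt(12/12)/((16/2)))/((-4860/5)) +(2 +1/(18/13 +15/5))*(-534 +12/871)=-539080164892853/459276850656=-1173.76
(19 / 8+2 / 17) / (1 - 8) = -339 / 952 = -0.36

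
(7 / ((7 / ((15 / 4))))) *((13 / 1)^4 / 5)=85683 / 4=21420.75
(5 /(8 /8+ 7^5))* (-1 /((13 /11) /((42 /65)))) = -21 /129116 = -0.00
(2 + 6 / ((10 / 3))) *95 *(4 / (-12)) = -361 / 3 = -120.33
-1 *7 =-7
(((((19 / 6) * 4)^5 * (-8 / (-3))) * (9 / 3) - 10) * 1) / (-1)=-633878914 / 243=-2608555.20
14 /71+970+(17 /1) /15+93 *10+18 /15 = 1902.53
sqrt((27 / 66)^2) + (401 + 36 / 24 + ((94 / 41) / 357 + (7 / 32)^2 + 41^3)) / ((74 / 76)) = 217160899672109 / 3050116608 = 71197.57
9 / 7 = 1.29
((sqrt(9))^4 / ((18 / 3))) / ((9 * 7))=3 / 14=0.21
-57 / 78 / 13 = -19 / 338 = -0.06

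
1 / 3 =0.33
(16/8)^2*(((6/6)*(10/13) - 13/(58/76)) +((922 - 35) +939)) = 2729080/377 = 7238.94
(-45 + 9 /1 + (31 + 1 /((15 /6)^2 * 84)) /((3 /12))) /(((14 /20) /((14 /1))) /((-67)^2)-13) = -829639024 /122549595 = -6.77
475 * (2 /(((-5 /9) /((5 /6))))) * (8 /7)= -11400 /7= -1628.57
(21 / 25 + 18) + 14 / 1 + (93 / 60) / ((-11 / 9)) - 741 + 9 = -770471 / 1100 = -700.43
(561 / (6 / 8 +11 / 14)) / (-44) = -357 / 43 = -8.30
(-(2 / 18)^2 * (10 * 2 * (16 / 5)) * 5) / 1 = -320 / 81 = -3.95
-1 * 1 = -1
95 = 95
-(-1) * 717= 717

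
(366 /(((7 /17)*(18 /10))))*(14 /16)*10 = 25925 /6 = 4320.83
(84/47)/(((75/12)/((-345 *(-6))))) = 139104/235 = 591.93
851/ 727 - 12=-7873/ 727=-10.83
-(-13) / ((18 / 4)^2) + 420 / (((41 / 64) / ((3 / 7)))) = 935252 / 3321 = 281.62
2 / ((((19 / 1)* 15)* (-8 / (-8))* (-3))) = -2 / 855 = -0.00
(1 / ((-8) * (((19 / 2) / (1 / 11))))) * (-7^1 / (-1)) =-7 / 836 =-0.01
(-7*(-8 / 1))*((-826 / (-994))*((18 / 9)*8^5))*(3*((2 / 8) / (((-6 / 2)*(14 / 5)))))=-19333120 / 71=-272297.46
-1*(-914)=914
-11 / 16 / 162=-11 / 2592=-0.00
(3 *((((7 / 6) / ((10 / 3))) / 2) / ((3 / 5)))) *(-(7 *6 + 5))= -329 / 8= -41.12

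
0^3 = 0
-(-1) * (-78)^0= 1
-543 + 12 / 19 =-10305 / 19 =-542.37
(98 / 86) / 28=7 / 172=0.04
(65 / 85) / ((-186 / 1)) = -13 / 3162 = -0.00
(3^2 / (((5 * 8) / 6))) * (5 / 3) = 9 / 4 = 2.25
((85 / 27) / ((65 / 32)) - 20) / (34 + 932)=-3238 / 169533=-0.02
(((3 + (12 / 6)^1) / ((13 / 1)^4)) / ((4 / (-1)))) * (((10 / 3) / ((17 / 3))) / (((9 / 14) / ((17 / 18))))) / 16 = -175 / 74030112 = -0.00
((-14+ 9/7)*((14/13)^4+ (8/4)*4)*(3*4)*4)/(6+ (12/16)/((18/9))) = -3040570368/3398759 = -894.61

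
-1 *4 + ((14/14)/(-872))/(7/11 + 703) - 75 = -533193131/6749280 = -79.00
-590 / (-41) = 590 / 41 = 14.39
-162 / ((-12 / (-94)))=-1269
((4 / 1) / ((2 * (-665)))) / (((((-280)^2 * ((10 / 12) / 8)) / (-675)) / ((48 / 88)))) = 243 / 1792175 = 0.00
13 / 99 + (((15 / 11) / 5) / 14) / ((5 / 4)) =509 / 3465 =0.15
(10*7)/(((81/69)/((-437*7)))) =-4924990/27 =-182407.04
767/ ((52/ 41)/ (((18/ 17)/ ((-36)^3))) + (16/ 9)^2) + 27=5008303737/ 185587072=26.99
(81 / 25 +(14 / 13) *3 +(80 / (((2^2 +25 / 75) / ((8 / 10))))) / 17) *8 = 324408 / 5525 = 58.72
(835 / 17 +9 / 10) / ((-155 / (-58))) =18.72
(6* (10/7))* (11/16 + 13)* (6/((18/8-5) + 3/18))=-59130/217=-272.49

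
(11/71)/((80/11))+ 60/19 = 343099/107920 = 3.18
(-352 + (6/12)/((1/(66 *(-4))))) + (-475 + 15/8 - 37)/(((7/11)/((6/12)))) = -14157/16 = -884.81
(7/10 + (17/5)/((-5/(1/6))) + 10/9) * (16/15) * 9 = 6112/375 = 16.30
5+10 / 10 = 6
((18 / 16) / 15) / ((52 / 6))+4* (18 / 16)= 4689 / 1040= 4.51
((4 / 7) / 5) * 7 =4 / 5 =0.80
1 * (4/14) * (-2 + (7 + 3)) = 16/7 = 2.29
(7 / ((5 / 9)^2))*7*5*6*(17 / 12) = 67473 / 10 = 6747.30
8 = 8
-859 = -859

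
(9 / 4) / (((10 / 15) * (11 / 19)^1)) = 513 / 88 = 5.83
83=83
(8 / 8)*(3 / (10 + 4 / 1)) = 3 / 14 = 0.21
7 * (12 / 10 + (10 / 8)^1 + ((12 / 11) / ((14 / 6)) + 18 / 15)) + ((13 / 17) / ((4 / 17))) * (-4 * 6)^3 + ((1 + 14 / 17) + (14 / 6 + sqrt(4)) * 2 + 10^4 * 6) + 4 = 169593811 / 11220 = 15115.31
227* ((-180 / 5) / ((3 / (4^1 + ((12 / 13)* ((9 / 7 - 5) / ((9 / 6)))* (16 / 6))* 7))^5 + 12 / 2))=-57213306753024 / 42006813469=-1362.00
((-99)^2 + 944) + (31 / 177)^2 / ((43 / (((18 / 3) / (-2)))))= 4825030544 / 449049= 10745.00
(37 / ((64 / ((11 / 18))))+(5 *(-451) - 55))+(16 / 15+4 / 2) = -2306.58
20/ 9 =2.22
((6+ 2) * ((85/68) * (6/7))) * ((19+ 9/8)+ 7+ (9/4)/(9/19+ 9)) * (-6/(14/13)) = -256113/196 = -1306.70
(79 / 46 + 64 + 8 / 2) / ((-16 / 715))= -3115.50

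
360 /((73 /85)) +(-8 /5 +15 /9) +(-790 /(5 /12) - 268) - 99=-2018912 /1095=-1843.76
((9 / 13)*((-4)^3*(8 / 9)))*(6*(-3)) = 9216 / 13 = 708.92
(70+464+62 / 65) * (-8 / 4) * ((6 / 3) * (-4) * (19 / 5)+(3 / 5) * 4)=29957.42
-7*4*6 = -168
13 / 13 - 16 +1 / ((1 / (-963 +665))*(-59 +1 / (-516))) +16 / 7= -1633229 / 213115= -7.66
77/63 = 11/9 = 1.22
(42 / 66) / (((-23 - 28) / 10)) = -70 / 561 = -0.12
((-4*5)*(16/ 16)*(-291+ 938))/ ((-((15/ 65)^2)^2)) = 4562707.90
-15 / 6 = -5 / 2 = -2.50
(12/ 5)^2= 5.76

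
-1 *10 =-10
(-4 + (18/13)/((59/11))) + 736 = 561642/767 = 732.26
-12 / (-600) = 1 / 50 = 0.02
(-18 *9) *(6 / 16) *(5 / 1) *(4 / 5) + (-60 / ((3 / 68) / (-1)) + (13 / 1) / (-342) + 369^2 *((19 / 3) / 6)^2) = 104533813 / 684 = 152827.21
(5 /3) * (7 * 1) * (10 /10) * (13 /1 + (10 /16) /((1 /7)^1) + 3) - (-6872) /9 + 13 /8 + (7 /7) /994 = 8971853 /8946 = 1002.89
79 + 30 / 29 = 2321 / 29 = 80.03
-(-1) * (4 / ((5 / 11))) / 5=44 / 25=1.76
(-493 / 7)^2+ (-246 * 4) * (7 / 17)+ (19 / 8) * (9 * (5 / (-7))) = 30252823 / 6664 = 4539.74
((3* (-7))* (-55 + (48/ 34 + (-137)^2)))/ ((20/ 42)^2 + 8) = -1473249141/ 30838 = -47773.82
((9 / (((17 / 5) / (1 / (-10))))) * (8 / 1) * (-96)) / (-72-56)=-27 / 17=-1.59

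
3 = 3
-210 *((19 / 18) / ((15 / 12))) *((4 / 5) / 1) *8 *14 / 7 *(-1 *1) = 2269.87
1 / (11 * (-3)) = -0.03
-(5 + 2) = -7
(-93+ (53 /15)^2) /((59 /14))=-253624 /13275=-19.11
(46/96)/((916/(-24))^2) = 0.00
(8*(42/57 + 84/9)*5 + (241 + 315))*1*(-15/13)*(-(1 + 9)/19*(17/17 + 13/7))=4204000/2527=1663.63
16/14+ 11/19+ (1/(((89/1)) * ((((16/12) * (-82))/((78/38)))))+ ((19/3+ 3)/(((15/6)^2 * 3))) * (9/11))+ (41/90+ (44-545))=-4789413152197/9609276600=-498.42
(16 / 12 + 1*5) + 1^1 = 22 / 3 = 7.33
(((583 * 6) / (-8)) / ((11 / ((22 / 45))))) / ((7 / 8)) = -2332 / 105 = -22.21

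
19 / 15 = 1.27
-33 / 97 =-0.34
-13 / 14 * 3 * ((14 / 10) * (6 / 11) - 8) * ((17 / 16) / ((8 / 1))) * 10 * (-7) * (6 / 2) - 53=-433123 / 704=-615.23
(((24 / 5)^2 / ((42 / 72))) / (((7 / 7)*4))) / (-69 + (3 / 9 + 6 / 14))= -5184 / 35825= -0.14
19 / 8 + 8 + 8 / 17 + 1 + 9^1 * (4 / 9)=2155 / 136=15.85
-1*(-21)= 21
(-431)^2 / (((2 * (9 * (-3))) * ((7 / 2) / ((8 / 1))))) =-1486088 / 189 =-7862.90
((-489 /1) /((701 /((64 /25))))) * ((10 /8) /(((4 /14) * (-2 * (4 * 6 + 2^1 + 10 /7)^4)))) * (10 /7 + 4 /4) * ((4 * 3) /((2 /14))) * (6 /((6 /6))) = 46572197 /5512888320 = 0.01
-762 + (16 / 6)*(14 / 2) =-2230 / 3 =-743.33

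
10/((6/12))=20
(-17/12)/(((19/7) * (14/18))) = -51/76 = -0.67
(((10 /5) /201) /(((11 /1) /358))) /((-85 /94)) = -67304 /187935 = -0.36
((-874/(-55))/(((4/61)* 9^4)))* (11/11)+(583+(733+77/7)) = 1327.04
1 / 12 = 0.08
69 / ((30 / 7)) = 161 / 10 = 16.10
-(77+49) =-126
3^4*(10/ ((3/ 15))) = 4050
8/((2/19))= 76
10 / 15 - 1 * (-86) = 260 / 3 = 86.67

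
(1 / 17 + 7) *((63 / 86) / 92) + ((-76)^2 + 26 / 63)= 6118545617 / 1059219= 5776.47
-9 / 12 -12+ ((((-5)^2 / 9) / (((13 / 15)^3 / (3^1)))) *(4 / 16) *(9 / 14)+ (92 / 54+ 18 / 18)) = -26538055 / 3321864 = -7.99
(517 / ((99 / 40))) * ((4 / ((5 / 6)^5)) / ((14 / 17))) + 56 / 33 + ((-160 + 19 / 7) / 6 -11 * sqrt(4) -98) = 687265441 / 288750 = 2380.14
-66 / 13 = -5.08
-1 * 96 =-96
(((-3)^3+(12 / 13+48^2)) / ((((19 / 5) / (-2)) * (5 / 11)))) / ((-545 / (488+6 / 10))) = 1591580298 / 673075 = 2364.64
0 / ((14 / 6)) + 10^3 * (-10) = -10000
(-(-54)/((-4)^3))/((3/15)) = -135/32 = -4.22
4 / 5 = 0.80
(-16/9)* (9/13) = -1.23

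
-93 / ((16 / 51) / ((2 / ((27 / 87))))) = -1910.38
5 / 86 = 0.06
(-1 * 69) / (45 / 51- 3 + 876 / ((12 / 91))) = -1173 / 112895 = -0.01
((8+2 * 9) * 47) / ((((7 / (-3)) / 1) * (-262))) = 1833 / 917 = 2.00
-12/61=-0.20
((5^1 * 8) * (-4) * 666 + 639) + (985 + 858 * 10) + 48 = -96308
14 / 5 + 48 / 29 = 646 / 145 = 4.46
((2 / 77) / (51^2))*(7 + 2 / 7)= 2 / 27489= 0.00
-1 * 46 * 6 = -276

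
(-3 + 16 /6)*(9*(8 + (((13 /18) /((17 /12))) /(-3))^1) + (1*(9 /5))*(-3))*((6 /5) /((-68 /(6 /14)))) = 16593 /101150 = 0.16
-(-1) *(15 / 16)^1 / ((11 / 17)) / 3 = 85 / 176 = 0.48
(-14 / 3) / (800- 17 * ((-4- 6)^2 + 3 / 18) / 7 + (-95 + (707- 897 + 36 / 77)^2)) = -166012 / 1294334887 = -0.00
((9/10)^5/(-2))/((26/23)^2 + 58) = -31236921/6271600000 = -0.00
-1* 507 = -507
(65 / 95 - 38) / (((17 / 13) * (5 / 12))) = -110604 / 1615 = -68.49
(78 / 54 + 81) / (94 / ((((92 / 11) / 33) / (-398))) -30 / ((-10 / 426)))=-17066 / 30291705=-0.00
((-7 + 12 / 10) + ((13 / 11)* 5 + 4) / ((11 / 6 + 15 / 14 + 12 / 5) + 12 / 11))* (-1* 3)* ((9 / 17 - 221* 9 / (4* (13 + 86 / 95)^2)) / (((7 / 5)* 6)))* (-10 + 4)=57070542916953 / 3067967052346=18.60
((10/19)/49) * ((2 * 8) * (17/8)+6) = 400/931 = 0.43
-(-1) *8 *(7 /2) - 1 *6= 22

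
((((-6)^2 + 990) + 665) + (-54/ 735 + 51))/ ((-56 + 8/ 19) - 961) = -8108668/ 4732175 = -1.71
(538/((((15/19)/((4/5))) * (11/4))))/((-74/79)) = -6460304/30525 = -211.64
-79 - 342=-421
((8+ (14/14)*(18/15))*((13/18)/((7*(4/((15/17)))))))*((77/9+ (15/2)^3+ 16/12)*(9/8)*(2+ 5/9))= 259.91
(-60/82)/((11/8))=-240/451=-0.53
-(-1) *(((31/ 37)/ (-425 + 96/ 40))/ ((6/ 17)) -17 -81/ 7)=-93835645/ 3283602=-28.58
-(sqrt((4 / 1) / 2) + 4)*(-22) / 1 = 22*sqrt(2) + 88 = 119.11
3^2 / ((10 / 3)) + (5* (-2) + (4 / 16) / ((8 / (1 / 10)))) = -467 / 64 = -7.30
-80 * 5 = -400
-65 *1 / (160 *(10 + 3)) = -1 / 32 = -0.03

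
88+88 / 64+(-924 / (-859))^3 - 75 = 79202686777 / 5070718232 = 15.62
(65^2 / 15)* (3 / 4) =845 / 4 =211.25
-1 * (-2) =2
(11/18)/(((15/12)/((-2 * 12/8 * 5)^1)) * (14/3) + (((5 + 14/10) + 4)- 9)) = 55/91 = 0.60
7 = 7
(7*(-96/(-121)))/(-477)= -224/19239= -0.01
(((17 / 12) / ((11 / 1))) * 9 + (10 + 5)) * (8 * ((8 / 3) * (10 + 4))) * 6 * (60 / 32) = 597240 / 11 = 54294.55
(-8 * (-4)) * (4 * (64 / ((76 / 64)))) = 131072 / 19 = 6898.53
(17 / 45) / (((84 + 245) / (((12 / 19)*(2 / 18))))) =68 / 843885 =0.00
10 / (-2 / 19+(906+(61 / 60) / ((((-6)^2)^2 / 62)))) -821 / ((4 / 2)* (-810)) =561412063469 / 1084166352180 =0.52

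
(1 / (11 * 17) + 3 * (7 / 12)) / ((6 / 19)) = 24947 / 4488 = 5.56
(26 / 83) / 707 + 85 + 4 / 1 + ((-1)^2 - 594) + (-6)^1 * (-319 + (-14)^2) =13731380 / 58681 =234.00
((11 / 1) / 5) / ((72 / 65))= 143 / 72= 1.99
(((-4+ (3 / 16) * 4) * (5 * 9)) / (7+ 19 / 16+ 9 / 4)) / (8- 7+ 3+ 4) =-585 / 334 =-1.75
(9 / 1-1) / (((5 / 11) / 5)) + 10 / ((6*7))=1853 / 21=88.24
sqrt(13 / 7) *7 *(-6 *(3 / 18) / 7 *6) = -6 *sqrt(91) / 7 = -8.18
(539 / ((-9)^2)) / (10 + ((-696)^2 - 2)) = 539 / 39238344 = 0.00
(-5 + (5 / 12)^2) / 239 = -0.02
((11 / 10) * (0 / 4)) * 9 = 0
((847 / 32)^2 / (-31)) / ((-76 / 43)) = 30848587 / 2412544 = 12.79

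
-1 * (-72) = 72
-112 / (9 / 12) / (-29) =448 / 87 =5.15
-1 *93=-93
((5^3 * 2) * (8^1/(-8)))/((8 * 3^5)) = -125/972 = -0.13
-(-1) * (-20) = -20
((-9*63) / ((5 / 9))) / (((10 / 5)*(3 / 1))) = -1701 / 10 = -170.10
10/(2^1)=5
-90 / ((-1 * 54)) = 5 / 3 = 1.67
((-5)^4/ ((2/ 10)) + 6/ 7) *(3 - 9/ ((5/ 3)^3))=2888292/ 875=3300.91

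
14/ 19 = 0.74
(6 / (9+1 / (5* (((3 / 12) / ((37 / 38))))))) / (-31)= -0.02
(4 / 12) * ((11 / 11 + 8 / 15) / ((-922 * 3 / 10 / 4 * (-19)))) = 92 / 236493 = 0.00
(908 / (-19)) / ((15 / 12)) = -3632 / 95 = -38.23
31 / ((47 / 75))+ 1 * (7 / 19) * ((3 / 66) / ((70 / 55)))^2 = 4947647 / 100016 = 49.47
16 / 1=16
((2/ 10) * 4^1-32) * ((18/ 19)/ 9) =-312/ 95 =-3.28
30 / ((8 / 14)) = 105 / 2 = 52.50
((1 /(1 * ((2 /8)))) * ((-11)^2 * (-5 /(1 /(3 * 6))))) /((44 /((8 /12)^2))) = -440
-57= -57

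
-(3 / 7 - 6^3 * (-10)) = -15123 / 7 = -2160.43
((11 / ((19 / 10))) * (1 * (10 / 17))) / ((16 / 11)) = 3025 / 1292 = 2.34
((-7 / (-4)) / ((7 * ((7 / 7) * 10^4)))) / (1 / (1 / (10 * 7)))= 1 / 2800000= 0.00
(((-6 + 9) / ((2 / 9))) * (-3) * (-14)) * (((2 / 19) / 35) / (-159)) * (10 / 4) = -27 / 1007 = -0.03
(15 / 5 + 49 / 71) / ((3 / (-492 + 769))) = 72574 / 213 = 340.72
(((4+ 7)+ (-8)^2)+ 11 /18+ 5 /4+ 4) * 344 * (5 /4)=625865 /18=34770.28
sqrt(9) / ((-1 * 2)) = -3 / 2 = -1.50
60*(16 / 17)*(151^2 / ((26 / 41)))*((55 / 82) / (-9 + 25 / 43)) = -6470923800 / 40001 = -161769.05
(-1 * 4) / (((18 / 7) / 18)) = -28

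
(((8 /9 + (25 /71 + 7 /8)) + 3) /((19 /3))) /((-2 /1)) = -26153 /64752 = -0.40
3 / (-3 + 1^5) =-3 / 2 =-1.50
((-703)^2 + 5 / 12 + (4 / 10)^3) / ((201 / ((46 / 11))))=17050227083 / 1658250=10282.06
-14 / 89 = -0.16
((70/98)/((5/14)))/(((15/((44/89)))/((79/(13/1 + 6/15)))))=6952/17889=0.39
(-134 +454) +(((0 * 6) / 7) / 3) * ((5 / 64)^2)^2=320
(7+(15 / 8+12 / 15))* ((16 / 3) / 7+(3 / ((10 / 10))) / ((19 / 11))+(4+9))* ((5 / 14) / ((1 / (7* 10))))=498585 / 133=3748.76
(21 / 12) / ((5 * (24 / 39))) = 91 / 160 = 0.57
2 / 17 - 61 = -1035 / 17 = -60.88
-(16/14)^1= -8/7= -1.14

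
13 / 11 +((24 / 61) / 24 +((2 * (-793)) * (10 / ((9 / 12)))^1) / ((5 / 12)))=-34053788 / 671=-50750.80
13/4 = 3.25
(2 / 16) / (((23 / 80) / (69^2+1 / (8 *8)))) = 1523525 / 736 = 2070.01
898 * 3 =2694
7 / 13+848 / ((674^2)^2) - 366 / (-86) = 34566419629107 / 7209936028399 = 4.79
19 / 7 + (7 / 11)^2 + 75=66167 / 847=78.12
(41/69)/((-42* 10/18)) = -41/1610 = -0.03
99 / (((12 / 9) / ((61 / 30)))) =6039 / 40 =150.98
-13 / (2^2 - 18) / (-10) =-13 / 140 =-0.09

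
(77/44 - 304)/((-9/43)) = 17329/12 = 1444.08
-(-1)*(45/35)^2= 81/49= 1.65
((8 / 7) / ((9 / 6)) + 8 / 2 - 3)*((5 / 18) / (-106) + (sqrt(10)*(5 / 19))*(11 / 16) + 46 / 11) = 2035*sqrt(10) / 6384 + 3245381 / 440748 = 8.37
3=3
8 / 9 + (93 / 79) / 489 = 103295 / 115893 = 0.89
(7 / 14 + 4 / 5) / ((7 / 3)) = 39 / 70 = 0.56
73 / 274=0.27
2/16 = 0.12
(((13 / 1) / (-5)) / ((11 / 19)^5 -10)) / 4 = 2476099 / 37846060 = 0.07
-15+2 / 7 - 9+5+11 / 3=-316 / 21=-15.05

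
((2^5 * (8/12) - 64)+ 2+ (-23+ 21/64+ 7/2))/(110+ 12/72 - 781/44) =-11489/17744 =-0.65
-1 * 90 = -90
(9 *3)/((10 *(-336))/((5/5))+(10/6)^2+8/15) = -1215/151051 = -0.01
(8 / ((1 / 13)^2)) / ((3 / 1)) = 1352 / 3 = 450.67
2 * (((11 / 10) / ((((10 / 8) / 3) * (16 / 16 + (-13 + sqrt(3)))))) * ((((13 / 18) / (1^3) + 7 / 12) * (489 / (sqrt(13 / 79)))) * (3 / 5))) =-21516 * sqrt(1027) / 1625 - 1793 * sqrt(3081) / 1625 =-485.57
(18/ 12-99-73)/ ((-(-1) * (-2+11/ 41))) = 13981/ 142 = 98.46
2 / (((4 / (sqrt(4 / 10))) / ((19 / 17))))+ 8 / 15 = 19*sqrt(10) / 170+ 8 / 15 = 0.89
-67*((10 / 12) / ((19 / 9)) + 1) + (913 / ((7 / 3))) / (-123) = -1053831 / 10906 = -96.63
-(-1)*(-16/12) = -1.33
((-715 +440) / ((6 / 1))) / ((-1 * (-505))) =-55 / 606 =-0.09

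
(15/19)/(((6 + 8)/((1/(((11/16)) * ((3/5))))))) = 200/1463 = 0.14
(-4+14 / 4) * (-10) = 5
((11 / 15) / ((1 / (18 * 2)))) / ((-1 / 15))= -396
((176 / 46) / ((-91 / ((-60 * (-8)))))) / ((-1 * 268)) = 10560 / 140231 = 0.08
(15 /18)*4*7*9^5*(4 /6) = 918540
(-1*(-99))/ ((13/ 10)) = 990/ 13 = 76.15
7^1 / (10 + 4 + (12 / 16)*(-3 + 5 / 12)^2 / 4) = 5376 / 11713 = 0.46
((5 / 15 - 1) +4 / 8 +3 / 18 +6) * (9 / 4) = 27 / 2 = 13.50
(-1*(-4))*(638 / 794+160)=643.21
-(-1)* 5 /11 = 5 /11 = 0.45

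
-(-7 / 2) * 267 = 1869 / 2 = 934.50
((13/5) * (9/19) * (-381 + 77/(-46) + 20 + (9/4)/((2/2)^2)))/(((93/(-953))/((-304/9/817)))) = -547742468/2912605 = -188.06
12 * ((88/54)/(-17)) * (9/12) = -44/51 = -0.86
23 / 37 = 0.62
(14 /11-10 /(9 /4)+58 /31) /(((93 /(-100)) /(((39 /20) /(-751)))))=-259480 /71449389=-0.00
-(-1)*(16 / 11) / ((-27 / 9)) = -16 / 33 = -0.48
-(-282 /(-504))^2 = -2209 /7056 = -0.31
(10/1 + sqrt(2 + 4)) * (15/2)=15 * sqrt(6)/2 + 75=93.37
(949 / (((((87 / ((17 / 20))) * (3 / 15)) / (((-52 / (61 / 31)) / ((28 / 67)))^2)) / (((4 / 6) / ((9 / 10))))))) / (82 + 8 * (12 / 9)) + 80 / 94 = 2765617157871095 / 1865349289062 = 1482.63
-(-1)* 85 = 85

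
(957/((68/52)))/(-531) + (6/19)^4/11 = -5940953393/4313494779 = -1.38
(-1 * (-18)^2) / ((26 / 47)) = -7614 / 13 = -585.69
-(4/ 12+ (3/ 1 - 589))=1757/ 3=585.67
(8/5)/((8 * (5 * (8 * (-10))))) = -1/2000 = -0.00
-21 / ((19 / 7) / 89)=-688.58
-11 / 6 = -1.83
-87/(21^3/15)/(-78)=145/80262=0.00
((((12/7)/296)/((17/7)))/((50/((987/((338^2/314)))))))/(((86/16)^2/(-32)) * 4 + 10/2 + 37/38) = 80755776/1474466623175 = 0.00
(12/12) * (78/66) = 13/11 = 1.18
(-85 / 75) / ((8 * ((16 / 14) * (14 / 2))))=-17 / 960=-0.02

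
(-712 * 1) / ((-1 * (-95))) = -7.49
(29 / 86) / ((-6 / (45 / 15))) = -29 / 172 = -0.17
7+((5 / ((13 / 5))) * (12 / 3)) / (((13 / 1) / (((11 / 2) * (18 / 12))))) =11.88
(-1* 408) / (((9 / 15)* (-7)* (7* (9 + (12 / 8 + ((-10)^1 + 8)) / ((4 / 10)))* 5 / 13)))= 7072 / 1519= 4.66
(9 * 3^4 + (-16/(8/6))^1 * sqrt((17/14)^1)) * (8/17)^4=2985984/83521 - 24576 * sqrt(238)/584647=35.10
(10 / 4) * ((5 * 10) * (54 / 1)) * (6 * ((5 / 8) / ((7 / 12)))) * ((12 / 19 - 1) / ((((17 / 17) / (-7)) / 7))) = 14883750 / 19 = 783355.26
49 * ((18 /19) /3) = 294 /19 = 15.47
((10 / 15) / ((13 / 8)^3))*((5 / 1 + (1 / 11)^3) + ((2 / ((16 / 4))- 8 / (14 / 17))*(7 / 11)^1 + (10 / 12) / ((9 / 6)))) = -3769856 / 78953589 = -0.05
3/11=0.27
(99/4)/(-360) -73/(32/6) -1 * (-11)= -441/160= -2.76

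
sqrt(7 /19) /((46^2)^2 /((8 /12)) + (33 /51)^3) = 4913 * sqrt(133) /626935653137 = 0.00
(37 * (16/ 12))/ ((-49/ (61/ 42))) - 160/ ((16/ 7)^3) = -5871997/ 395136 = -14.86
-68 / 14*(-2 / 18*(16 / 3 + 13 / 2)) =1207 / 189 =6.39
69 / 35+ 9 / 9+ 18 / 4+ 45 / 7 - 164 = -1501 / 10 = -150.10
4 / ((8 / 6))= 3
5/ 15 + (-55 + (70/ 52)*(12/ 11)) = -22822/ 429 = -53.20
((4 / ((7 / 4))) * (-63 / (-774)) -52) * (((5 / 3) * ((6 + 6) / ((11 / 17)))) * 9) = -6817680 / 473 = -14413.70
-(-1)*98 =98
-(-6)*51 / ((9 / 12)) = 408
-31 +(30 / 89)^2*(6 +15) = -226651 / 7921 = -28.61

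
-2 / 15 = -0.13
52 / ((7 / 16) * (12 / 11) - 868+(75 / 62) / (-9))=-212784 / 3550453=-0.06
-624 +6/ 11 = -6858/ 11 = -623.45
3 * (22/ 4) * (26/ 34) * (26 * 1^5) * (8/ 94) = 27.92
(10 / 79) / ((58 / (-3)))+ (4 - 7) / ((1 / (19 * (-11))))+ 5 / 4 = 628.24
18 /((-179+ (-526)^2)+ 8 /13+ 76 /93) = 21762 /334286605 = 0.00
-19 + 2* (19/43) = -779/43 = -18.12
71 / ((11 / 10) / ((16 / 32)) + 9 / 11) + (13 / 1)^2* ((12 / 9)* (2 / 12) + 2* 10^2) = 50588453 / 1494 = 33861.08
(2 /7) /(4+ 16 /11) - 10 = -2089 /210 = -9.95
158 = 158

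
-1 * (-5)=5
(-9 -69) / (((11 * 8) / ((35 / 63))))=-65 / 132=-0.49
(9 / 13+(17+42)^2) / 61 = 742 / 13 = 57.08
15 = 15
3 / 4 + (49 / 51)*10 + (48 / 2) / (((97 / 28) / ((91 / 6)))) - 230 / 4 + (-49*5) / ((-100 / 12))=8640431 / 98940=87.33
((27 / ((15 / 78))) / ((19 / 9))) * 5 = 6318 / 19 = 332.53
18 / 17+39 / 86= 2211 / 1462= 1.51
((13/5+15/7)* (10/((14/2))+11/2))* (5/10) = 8051/490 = 16.43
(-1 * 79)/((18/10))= -395/9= -43.89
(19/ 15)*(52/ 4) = 247/ 15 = 16.47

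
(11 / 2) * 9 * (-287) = -28413 / 2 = -14206.50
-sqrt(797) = -28.23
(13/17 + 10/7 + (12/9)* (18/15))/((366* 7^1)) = 37/24990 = 0.00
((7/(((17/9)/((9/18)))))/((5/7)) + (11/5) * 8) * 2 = 40.39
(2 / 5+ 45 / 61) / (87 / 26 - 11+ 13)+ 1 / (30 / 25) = 266107 / 254370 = 1.05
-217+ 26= -191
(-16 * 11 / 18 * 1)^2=7744 / 81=95.60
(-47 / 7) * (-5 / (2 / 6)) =705 / 7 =100.71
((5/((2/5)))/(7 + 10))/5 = 0.15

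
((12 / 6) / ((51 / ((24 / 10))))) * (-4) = -0.38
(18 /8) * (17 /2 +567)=1294.88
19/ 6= 3.17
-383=-383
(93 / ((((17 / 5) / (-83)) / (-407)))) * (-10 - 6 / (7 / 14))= -345579630 / 17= -20328213.53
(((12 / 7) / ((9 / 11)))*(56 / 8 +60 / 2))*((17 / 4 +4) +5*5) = 7733 / 3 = 2577.67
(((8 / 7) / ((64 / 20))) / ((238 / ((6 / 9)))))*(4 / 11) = 10 / 27489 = 0.00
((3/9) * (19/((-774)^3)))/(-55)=19/76507995960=0.00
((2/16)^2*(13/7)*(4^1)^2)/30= 13/840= 0.02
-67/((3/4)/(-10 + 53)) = -11524/3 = -3841.33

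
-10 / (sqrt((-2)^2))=-5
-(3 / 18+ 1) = -7 / 6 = -1.17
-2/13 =-0.15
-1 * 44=-44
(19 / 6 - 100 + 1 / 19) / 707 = -11033 / 80598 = -0.14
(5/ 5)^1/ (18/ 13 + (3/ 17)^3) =63869/ 88785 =0.72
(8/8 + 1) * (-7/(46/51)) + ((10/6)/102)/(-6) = -655567/42228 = -15.52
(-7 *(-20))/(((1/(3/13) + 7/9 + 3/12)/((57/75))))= 19152/965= 19.85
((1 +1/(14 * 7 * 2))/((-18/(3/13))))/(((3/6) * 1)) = -0.03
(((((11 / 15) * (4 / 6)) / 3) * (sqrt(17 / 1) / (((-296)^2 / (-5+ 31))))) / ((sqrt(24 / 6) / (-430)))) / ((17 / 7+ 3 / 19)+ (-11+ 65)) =-817817 * sqrt(17) / 4450936608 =-0.00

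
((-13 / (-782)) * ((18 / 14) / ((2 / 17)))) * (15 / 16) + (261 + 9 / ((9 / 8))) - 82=1928603 / 10304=187.17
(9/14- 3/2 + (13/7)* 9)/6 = 37/14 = 2.64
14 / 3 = 4.67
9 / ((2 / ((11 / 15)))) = 33 / 10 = 3.30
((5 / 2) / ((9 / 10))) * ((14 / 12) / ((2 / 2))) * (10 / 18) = 875 / 486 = 1.80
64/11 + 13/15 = 6.68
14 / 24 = 7 / 12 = 0.58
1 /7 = 0.14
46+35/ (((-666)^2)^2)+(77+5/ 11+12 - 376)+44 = -425356042143647/ 2164161176496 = -196.55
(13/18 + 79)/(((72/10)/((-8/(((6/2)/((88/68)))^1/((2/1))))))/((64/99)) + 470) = 1836800/10791621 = 0.17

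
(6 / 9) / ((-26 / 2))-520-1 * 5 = -20477 / 39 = -525.05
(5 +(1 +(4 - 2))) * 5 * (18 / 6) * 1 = 120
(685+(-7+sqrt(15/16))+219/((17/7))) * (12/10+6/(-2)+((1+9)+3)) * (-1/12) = -60942/85 - 7 * sqrt(15)/30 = -717.87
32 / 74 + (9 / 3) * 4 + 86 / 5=5482 / 185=29.63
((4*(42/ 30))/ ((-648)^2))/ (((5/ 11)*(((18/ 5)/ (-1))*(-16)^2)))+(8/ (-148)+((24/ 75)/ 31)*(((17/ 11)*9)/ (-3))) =-15549970407113/ 152580348518400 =-0.10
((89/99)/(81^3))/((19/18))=178/111071169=0.00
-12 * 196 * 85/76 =-49980/19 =-2630.53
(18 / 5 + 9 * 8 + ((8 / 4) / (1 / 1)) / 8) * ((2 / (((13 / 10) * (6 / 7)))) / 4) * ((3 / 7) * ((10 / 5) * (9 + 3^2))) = 13653 / 26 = 525.12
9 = 9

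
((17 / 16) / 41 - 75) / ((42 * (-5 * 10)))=49183 / 1377600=0.04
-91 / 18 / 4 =-91 / 72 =-1.26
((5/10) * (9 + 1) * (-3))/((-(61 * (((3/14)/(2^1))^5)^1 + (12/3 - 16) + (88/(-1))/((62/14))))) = -8002821120/17003384071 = -0.47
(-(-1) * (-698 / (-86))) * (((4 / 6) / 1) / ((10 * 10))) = 349 / 6450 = 0.05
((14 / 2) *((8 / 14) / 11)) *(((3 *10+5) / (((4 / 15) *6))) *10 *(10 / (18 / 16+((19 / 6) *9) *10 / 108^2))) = 34020000 / 49159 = 692.04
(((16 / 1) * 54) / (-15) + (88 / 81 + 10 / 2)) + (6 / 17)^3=-102412439 / 1989765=-51.47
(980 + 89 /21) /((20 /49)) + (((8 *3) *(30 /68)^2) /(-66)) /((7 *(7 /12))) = 22537253593 /9346260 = 2411.37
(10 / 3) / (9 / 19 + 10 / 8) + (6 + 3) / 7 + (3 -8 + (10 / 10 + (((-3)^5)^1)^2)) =162441652 / 2751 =59048.22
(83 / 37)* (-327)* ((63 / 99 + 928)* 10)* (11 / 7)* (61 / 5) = -33823928430 / 259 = -130594318.26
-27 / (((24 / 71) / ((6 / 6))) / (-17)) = 10863 / 8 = 1357.88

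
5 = 5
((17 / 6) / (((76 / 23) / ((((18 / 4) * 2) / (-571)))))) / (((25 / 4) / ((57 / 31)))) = -3519 / 885050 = -0.00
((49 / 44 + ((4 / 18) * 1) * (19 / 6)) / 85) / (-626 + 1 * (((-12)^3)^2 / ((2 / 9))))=127 / 79811633880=0.00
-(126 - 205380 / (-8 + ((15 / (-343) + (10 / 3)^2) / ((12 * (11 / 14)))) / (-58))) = -348417794214 / 13539349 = -25733.72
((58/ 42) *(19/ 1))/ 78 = 551/ 1638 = 0.34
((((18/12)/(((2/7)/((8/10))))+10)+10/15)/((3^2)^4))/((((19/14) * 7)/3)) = 446/623295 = 0.00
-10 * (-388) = 3880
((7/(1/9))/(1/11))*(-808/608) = -69993/76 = -920.96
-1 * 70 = -70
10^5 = 100000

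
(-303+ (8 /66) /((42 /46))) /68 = -209887 /47124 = -4.45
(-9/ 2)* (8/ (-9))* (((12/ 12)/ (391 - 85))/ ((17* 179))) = 2/ 465579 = 0.00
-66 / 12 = -11 / 2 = -5.50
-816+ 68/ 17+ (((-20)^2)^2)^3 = 4095999999999188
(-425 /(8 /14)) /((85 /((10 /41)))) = -175 /82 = -2.13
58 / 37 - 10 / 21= 848 / 777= 1.09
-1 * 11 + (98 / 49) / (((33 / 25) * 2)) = -338 / 33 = -10.24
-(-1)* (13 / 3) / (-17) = -13 / 51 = -0.25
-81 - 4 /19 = -1543 /19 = -81.21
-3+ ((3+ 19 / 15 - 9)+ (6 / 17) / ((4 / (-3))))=-4079 / 510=-8.00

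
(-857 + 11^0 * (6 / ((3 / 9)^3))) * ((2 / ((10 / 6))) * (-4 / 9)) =1112 / 3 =370.67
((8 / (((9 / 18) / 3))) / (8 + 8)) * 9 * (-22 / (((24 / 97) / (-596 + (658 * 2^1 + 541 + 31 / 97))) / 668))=-2022779484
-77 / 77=-1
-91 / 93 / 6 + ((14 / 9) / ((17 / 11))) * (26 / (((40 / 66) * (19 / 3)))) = 5997173 / 901170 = 6.65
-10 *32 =-320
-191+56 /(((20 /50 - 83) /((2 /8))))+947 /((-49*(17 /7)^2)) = -3315504 /17051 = -194.45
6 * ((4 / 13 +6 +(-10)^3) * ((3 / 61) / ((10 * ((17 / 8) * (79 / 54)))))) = -50225184 / 5324995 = -9.43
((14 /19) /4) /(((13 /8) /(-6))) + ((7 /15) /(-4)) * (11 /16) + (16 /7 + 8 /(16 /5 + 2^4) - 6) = -6735613 /1659840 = -4.06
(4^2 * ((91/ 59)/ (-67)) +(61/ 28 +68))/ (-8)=-7726877/ 885472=-8.73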